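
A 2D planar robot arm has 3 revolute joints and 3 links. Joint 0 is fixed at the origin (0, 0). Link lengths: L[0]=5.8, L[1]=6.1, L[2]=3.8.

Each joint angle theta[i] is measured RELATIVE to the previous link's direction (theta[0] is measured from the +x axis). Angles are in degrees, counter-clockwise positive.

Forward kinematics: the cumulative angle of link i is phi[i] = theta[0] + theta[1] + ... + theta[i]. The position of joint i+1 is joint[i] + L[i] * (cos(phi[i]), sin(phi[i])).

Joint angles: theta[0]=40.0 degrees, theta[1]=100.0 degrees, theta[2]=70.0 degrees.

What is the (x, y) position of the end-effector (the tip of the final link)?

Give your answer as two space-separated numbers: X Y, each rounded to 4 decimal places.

joint[0] = (0.0000, 0.0000)  (base)
link 0: phi[0] = 40 = 40 deg
  cos(40 deg) = 0.7660, sin(40 deg) = 0.6428
  joint[1] = (0.0000, 0.0000) + 5.8 * (0.7660, 0.6428) = (0.0000 + 4.4431, 0.0000 + 3.7282) = (4.4431, 3.7282)
link 1: phi[1] = 40 + 100 = 140 deg
  cos(140 deg) = -0.7660, sin(140 deg) = 0.6428
  joint[2] = (4.4431, 3.7282) + 6.1 * (-0.7660, 0.6428) = (4.4431 + -4.6729, 3.7282 + 3.9210) = (-0.2298, 7.6492)
link 2: phi[2] = 40 + 100 + 70 = 210 deg
  cos(210 deg) = -0.8660, sin(210 deg) = -0.5000
  joint[3] = (-0.2298, 7.6492) + 3.8 * (-0.8660, -0.5000) = (-0.2298 + -3.2909, 7.6492 + -1.9000) = (-3.5207, 5.7492)
End effector: (-3.5207, 5.7492)

Answer: -3.5207 5.7492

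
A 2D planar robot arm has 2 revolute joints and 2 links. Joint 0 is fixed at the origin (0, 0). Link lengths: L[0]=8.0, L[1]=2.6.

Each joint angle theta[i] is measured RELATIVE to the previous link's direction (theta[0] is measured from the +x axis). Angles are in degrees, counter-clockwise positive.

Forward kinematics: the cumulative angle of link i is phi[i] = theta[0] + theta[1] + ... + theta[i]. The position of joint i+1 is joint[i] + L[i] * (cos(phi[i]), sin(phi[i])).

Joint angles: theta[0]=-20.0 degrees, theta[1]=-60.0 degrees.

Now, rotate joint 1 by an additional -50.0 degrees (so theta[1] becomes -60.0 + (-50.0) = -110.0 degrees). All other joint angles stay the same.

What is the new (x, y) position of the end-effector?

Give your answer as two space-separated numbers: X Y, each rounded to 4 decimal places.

joint[0] = (0.0000, 0.0000)  (base)
link 0: phi[0] = -20 = -20 deg
  cos(-20 deg) = 0.9397, sin(-20 deg) = -0.3420
  joint[1] = (0.0000, 0.0000) + 8 * (0.9397, -0.3420) = (0.0000 + 7.5175, 0.0000 + -2.7362) = (7.5175, -2.7362)
link 1: phi[1] = -20 + -110 = -130 deg
  cos(-130 deg) = -0.6428, sin(-130 deg) = -0.7660
  joint[2] = (7.5175, -2.7362) + 2.6 * (-0.6428, -0.7660) = (7.5175 + -1.6712, -2.7362 + -1.9917) = (5.8463, -4.7279)
End effector: (5.8463, -4.7279)

Answer: 5.8463 -4.7279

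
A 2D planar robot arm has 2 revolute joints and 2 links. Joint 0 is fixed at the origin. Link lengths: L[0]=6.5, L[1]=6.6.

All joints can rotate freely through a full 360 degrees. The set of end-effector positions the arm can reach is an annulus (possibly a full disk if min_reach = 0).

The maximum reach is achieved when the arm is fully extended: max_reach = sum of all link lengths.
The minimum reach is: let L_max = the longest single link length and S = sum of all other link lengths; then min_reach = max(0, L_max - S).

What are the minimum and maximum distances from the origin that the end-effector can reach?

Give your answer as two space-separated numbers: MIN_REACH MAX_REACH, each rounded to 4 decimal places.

Answer: 0.1000 13.1000

Derivation:
Link lengths: [6.5, 6.6]
max_reach = 6.5 + 6.6 = 13.1
L_max = max([6.5, 6.6]) = 6.6
S (sum of others) = 13.1 - 6.6 = 6.5
min_reach = max(0, 6.6 - 6.5) = max(0, 0.1) = 0.1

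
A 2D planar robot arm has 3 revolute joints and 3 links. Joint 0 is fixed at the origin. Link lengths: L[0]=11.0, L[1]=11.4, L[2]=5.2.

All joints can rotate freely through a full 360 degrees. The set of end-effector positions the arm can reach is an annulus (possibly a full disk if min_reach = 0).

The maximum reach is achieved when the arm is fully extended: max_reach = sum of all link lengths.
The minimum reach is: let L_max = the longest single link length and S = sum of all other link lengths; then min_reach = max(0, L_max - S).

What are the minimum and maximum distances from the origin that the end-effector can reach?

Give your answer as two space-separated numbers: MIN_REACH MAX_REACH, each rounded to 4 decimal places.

Link lengths: [11.0, 11.4, 5.2]
max_reach = 11 + 11.4 + 5.2 = 27.6
L_max = max([11.0, 11.4, 5.2]) = 11.4
S (sum of others) = 27.6 - 11.4 = 16.2
min_reach = max(0, 11.4 - 16.2) = max(0, -4.8) = 0

Answer: 0.0000 27.6000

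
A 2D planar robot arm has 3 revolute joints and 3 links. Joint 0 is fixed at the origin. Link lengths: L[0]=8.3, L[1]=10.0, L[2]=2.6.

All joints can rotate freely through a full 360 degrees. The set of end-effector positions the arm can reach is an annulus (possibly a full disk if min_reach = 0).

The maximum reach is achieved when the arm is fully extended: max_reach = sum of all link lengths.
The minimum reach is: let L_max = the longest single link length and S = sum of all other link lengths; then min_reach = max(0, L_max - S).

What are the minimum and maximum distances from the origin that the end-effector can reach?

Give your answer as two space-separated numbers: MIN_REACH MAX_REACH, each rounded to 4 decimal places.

Link lengths: [8.3, 10.0, 2.6]
max_reach = 8.3 + 10 + 2.6 = 20.9
L_max = max([8.3, 10.0, 2.6]) = 10
S (sum of others) = 20.9 - 10 = 10.9
min_reach = max(0, 10 - 10.9) = max(0, -0.9) = 0

Answer: 0.0000 20.9000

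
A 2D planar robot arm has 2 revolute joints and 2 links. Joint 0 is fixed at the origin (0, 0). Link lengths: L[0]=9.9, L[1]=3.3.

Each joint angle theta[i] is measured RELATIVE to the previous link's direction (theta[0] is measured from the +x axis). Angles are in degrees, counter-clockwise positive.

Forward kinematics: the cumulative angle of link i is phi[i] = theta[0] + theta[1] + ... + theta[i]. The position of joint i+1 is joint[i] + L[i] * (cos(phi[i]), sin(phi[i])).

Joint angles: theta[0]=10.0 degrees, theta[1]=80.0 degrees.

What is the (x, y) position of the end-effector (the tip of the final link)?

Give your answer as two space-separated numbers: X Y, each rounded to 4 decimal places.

joint[0] = (0.0000, 0.0000)  (base)
link 0: phi[0] = 10 = 10 deg
  cos(10 deg) = 0.9848, sin(10 deg) = 0.1736
  joint[1] = (0.0000, 0.0000) + 9.9 * (0.9848, 0.1736) = (0.0000 + 9.7496, 0.0000 + 1.7191) = (9.7496, 1.7191)
link 1: phi[1] = 10 + 80 = 90 deg
  cos(90 deg) = 0.0000, sin(90 deg) = 1.0000
  joint[2] = (9.7496, 1.7191) + 3.3 * (0.0000, 1.0000) = (9.7496 + 0.0000, 1.7191 + 3.3000) = (9.7496, 5.0191)
End effector: (9.7496, 5.0191)

Answer: 9.7496 5.0191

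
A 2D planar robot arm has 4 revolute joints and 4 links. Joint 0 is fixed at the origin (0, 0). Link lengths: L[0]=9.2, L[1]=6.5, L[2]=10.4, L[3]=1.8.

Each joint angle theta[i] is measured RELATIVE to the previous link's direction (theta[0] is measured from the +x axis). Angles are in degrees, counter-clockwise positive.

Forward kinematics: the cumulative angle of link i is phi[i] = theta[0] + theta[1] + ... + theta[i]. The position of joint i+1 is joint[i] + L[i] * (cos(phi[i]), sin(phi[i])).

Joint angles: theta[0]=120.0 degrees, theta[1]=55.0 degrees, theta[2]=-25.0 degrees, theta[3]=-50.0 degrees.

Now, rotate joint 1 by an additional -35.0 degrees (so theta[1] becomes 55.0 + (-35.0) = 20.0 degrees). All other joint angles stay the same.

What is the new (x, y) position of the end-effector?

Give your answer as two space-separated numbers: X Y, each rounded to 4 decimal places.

joint[0] = (0.0000, 0.0000)  (base)
link 0: phi[0] = 120 = 120 deg
  cos(120 deg) = -0.5000, sin(120 deg) = 0.8660
  joint[1] = (0.0000, 0.0000) + 9.2 * (-0.5000, 0.8660) = (0.0000 + -4.6000, 0.0000 + 7.9674) = (-4.6000, 7.9674)
link 1: phi[1] = 120 + 20 = 140 deg
  cos(140 deg) = -0.7660, sin(140 deg) = 0.6428
  joint[2] = (-4.6000, 7.9674) + 6.5 * (-0.7660, 0.6428) = (-4.6000 + -4.9793, 7.9674 + 4.1781) = (-9.5793, 12.1456)
link 2: phi[2] = 120 + 20 + -25 = 115 deg
  cos(115 deg) = -0.4226, sin(115 deg) = 0.9063
  joint[3] = (-9.5793, 12.1456) + 10.4 * (-0.4226, 0.9063) = (-9.5793 + -4.3952, 12.1456 + 9.4256) = (-13.9745, 21.5712)
link 3: phi[3] = 120 + 20 + -25 + -50 = 65 deg
  cos(65 deg) = 0.4226, sin(65 deg) = 0.9063
  joint[4] = (-13.9745, 21.5712) + 1.8 * (0.4226, 0.9063) = (-13.9745 + 0.7607, 21.5712 + 1.6314) = (-13.2138, 23.2025)
End effector: (-13.2138, 23.2025)

Answer: -13.2138 23.2025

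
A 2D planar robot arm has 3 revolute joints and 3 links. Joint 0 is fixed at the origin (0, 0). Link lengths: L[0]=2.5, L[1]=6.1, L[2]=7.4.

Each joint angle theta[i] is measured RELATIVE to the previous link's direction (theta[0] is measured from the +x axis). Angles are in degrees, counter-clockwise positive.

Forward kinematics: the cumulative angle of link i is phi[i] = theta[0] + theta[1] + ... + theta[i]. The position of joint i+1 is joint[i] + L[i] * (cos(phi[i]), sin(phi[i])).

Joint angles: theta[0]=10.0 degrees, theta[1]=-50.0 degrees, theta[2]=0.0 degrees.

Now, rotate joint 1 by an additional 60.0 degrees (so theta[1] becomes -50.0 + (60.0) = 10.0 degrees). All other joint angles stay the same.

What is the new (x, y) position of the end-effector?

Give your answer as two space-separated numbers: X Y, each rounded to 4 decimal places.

Answer: 15.1479 5.0514

Derivation:
joint[0] = (0.0000, 0.0000)  (base)
link 0: phi[0] = 10 = 10 deg
  cos(10 deg) = 0.9848, sin(10 deg) = 0.1736
  joint[1] = (0.0000, 0.0000) + 2.5 * (0.9848, 0.1736) = (0.0000 + 2.4620, 0.0000 + 0.4341) = (2.4620, 0.4341)
link 1: phi[1] = 10 + 10 = 20 deg
  cos(20 deg) = 0.9397, sin(20 deg) = 0.3420
  joint[2] = (2.4620, 0.4341) + 6.1 * (0.9397, 0.3420) = (2.4620 + 5.7321, 0.4341 + 2.0863) = (8.1941, 2.5204)
link 2: phi[2] = 10 + 10 + 0 = 20 deg
  cos(20 deg) = 0.9397, sin(20 deg) = 0.3420
  joint[3] = (8.1941, 2.5204) + 7.4 * (0.9397, 0.3420) = (8.1941 + 6.9537, 2.5204 + 2.5309) = (15.1479, 5.0514)
End effector: (15.1479, 5.0514)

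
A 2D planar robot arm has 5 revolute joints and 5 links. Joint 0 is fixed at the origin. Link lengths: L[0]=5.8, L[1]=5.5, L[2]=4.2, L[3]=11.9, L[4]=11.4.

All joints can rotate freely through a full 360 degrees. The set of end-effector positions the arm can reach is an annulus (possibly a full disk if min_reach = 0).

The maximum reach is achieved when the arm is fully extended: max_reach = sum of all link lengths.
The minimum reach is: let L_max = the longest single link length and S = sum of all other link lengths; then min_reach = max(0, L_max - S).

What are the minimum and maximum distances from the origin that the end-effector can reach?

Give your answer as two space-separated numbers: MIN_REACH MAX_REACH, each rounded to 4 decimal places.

Link lengths: [5.8, 5.5, 4.2, 11.9, 11.4]
max_reach = 5.8 + 5.5 + 4.2 + 11.9 + 11.4 = 38.8
L_max = max([5.8, 5.5, 4.2, 11.9, 11.4]) = 11.9
S (sum of others) = 38.8 - 11.9 = 26.9
min_reach = max(0, 11.9 - 26.9) = max(0, -15) = 0

Answer: 0.0000 38.8000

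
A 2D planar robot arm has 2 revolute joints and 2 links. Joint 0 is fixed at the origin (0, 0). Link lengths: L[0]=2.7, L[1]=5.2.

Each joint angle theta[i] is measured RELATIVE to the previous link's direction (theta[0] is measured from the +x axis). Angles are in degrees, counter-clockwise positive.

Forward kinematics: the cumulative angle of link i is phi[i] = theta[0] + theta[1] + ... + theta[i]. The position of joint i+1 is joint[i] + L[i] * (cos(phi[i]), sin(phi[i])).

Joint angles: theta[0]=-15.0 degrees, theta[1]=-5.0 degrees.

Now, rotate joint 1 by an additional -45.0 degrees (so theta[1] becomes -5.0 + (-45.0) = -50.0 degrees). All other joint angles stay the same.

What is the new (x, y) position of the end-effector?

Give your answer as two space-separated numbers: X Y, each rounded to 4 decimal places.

Answer: 4.8056 -5.4116

Derivation:
joint[0] = (0.0000, 0.0000)  (base)
link 0: phi[0] = -15 = -15 deg
  cos(-15 deg) = 0.9659, sin(-15 deg) = -0.2588
  joint[1] = (0.0000, 0.0000) + 2.7 * (0.9659, -0.2588) = (0.0000 + 2.6080, 0.0000 + -0.6988) = (2.6080, -0.6988)
link 1: phi[1] = -15 + -50 = -65 deg
  cos(-65 deg) = 0.4226, sin(-65 deg) = -0.9063
  joint[2] = (2.6080, -0.6988) + 5.2 * (0.4226, -0.9063) = (2.6080 + 2.1976, -0.6988 + -4.7128) = (4.8056, -5.4116)
End effector: (4.8056, -5.4116)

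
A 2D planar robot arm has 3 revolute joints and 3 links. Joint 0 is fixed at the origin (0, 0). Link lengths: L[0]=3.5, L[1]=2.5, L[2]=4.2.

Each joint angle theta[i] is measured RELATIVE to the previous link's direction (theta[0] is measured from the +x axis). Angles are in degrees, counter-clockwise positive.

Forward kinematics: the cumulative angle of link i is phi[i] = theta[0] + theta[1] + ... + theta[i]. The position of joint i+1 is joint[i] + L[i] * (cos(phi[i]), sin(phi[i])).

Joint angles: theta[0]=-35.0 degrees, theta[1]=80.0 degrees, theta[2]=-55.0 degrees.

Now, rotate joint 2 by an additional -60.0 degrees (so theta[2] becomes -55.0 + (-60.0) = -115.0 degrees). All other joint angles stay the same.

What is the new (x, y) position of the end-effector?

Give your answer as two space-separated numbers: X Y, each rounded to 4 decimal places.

Answer: 6.0713 -4.1865

Derivation:
joint[0] = (0.0000, 0.0000)  (base)
link 0: phi[0] = -35 = -35 deg
  cos(-35 deg) = 0.8192, sin(-35 deg) = -0.5736
  joint[1] = (0.0000, 0.0000) + 3.5 * (0.8192, -0.5736) = (0.0000 + 2.8670, 0.0000 + -2.0075) = (2.8670, -2.0075)
link 1: phi[1] = -35 + 80 = 45 deg
  cos(45 deg) = 0.7071, sin(45 deg) = 0.7071
  joint[2] = (2.8670, -2.0075) + 2.5 * (0.7071, 0.7071) = (2.8670 + 1.7678, -2.0075 + 1.7678) = (4.6348, -0.2398)
link 2: phi[2] = -35 + 80 + -115 = -70 deg
  cos(-70 deg) = 0.3420, sin(-70 deg) = -0.9397
  joint[3] = (4.6348, -0.2398) + 4.2 * (0.3420, -0.9397) = (4.6348 + 1.4365, -0.2398 + -3.9467) = (6.0713, -4.1865)
End effector: (6.0713, -4.1865)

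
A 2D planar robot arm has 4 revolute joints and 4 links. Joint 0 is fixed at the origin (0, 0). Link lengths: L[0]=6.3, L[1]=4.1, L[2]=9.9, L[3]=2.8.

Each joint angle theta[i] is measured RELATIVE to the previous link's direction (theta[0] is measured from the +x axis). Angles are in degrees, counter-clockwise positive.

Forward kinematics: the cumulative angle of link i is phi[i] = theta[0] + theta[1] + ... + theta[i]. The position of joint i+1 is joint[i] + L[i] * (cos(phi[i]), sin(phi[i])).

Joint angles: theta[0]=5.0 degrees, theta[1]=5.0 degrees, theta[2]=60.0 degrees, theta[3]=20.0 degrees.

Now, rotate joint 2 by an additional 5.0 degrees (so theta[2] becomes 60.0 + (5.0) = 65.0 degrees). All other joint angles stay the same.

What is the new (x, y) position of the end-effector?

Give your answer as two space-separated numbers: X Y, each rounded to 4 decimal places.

joint[0] = (0.0000, 0.0000)  (base)
link 0: phi[0] = 5 = 5 deg
  cos(5 deg) = 0.9962, sin(5 deg) = 0.0872
  joint[1] = (0.0000, 0.0000) + 6.3 * (0.9962, 0.0872) = (0.0000 + 6.2760, 0.0000 + 0.5491) = (6.2760, 0.5491)
link 1: phi[1] = 5 + 5 = 10 deg
  cos(10 deg) = 0.9848, sin(10 deg) = 0.1736
  joint[2] = (6.2760, 0.5491) + 4.1 * (0.9848, 0.1736) = (6.2760 + 4.0377, 0.5491 + 0.7120) = (10.3137, 1.2610)
link 2: phi[2] = 5 + 5 + 65 = 75 deg
  cos(75 deg) = 0.2588, sin(75 deg) = 0.9659
  joint[3] = (10.3137, 1.2610) + 9.9 * (0.2588, 0.9659) = (10.3137 + 2.5623, 1.2610 + 9.5627) = (12.8760, 10.8237)
link 3: phi[3] = 5 + 5 + 65 + 20 = 95 deg
  cos(95 deg) = -0.0872, sin(95 deg) = 0.9962
  joint[4] = (12.8760, 10.8237) + 2.8 * (-0.0872, 0.9962) = (12.8760 + -0.2440, 10.8237 + 2.7893) = (12.6320, 13.6130)
End effector: (12.6320, 13.6130)

Answer: 12.6320 13.6130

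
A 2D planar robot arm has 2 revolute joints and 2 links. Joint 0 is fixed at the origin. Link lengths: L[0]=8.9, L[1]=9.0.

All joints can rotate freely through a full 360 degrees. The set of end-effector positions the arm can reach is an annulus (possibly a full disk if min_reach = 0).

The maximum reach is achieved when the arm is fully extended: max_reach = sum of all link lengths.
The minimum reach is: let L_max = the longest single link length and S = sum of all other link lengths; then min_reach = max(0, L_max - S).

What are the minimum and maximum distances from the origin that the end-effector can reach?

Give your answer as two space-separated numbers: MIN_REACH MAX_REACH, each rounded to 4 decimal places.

Answer: 0.1000 17.9000

Derivation:
Link lengths: [8.9, 9.0]
max_reach = 8.9 + 9 = 17.9
L_max = max([8.9, 9.0]) = 9
S (sum of others) = 17.9 - 9 = 8.9
min_reach = max(0, 9 - 8.9) = max(0, 0.1) = 0.1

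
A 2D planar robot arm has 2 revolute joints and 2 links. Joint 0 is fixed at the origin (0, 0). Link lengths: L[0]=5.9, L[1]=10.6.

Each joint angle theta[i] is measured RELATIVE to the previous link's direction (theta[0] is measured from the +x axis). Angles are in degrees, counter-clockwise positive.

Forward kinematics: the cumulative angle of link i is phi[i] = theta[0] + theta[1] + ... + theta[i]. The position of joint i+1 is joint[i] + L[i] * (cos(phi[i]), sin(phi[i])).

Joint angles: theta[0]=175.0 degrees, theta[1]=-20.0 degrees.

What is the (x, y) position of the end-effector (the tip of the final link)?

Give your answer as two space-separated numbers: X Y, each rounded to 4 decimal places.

Answer: -15.4844 4.9940

Derivation:
joint[0] = (0.0000, 0.0000)  (base)
link 0: phi[0] = 175 = 175 deg
  cos(175 deg) = -0.9962, sin(175 deg) = 0.0872
  joint[1] = (0.0000, 0.0000) + 5.9 * (-0.9962, 0.0872) = (0.0000 + -5.8775, 0.0000 + 0.5142) = (-5.8775, 0.5142)
link 1: phi[1] = 175 + -20 = 155 deg
  cos(155 deg) = -0.9063, sin(155 deg) = 0.4226
  joint[2] = (-5.8775, 0.5142) + 10.6 * (-0.9063, 0.4226) = (-5.8775 + -9.6069, 0.5142 + 4.4798) = (-15.4844, 4.9940)
End effector: (-15.4844, 4.9940)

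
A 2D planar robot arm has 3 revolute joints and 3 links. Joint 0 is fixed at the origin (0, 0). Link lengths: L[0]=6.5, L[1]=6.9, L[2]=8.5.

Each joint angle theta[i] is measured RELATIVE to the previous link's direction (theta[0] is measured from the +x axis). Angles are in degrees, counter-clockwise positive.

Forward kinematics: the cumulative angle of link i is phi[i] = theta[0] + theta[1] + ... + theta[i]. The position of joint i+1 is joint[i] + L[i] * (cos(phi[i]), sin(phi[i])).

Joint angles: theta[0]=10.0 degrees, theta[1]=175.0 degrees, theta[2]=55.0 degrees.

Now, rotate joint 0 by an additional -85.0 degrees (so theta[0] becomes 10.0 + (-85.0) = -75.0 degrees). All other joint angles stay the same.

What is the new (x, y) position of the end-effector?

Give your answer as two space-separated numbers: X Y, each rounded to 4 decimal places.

Answer: -7.2195 4.1089

Derivation:
joint[0] = (0.0000, 0.0000)  (base)
link 0: phi[0] = -75 = -75 deg
  cos(-75 deg) = 0.2588, sin(-75 deg) = -0.9659
  joint[1] = (0.0000, 0.0000) + 6.5 * (0.2588, -0.9659) = (0.0000 + 1.6823, 0.0000 + -6.2785) = (1.6823, -6.2785)
link 1: phi[1] = -75 + 175 = 100 deg
  cos(100 deg) = -0.1736, sin(100 deg) = 0.9848
  joint[2] = (1.6823, -6.2785) + 6.9 * (-0.1736, 0.9848) = (1.6823 + -1.1982, -6.2785 + 6.7952) = (0.4842, 0.5167)
link 2: phi[2] = -75 + 175 + 55 = 155 deg
  cos(155 deg) = -0.9063, sin(155 deg) = 0.4226
  joint[3] = (0.4842, 0.5167) + 8.5 * (-0.9063, 0.4226) = (0.4842 + -7.7036, 0.5167 + 3.5923) = (-7.2195, 4.1089)
End effector: (-7.2195, 4.1089)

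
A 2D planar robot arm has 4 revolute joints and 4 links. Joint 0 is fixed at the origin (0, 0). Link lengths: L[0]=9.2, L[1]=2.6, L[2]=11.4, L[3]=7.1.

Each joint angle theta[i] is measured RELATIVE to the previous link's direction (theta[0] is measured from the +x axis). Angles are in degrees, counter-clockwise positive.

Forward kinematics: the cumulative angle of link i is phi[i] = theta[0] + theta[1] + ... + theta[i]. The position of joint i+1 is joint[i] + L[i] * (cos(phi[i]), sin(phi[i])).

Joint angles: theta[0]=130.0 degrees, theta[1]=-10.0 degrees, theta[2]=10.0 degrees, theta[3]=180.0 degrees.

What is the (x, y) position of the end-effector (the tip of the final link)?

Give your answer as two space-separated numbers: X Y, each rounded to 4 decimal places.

joint[0] = (0.0000, 0.0000)  (base)
link 0: phi[0] = 130 = 130 deg
  cos(130 deg) = -0.6428, sin(130 deg) = 0.7660
  joint[1] = (0.0000, 0.0000) + 9.2 * (-0.6428, 0.7660) = (0.0000 + -5.9136, 0.0000 + 7.0476) = (-5.9136, 7.0476)
link 1: phi[1] = 130 + -10 = 120 deg
  cos(120 deg) = -0.5000, sin(120 deg) = 0.8660
  joint[2] = (-5.9136, 7.0476) + 2.6 * (-0.5000, 0.8660) = (-5.9136 + -1.3000, 7.0476 + 2.2517) = (-7.2136, 9.2993)
link 2: phi[2] = 130 + -10 + 10 = 130 deg
  cos(130 deg) = -0.6428, sin(130 deg) = 0.7660
  joint[3] = (-7.2136, 9.2993) + 11.4 * (-0.6428, 0.7660) = (-7.2136 + -7.3278, 9.2993 + 8.7329) = (-14.5414, 18.0322)
link 3: phi[3] = 130 + -10 + 10 + 180 = 310 deg
  cos(310 deg) = 0.6428, sin(310 deg) = -0.7660
  joint[4] = (-14.5414, 18.0322) + 7.1 * (0.6428, -0.7660) = (-14.5414 + 4.5638, 18.0322 + -5.4389) = (-9.9776, 12.5933)
End effector: (-9.9776, 12.5933)

Answer: -9.9776 12.5933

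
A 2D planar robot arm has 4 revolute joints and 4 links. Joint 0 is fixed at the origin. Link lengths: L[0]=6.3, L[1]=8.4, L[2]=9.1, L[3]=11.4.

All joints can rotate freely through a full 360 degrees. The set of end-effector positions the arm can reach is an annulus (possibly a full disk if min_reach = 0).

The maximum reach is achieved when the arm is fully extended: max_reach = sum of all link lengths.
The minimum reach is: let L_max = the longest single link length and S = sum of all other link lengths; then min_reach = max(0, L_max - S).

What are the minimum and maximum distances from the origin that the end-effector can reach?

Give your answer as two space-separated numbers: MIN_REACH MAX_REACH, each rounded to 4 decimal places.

Answer: 0.0000 35.2000

Derivation:
Link lengths: [6.3, 8.4, 9.1, 11.4]
max_reach = 6.3 + 8.4 + 9.1 + 11.4 = 35.2
L_max = max([6.3, 8.4, 9.1, 11.4]) = 11.4
S (sum of others) = 35.2 - 11.4 = 23.8
min_reach = max(0, 11.4 - 23.8) = max(0, -12.4) = 0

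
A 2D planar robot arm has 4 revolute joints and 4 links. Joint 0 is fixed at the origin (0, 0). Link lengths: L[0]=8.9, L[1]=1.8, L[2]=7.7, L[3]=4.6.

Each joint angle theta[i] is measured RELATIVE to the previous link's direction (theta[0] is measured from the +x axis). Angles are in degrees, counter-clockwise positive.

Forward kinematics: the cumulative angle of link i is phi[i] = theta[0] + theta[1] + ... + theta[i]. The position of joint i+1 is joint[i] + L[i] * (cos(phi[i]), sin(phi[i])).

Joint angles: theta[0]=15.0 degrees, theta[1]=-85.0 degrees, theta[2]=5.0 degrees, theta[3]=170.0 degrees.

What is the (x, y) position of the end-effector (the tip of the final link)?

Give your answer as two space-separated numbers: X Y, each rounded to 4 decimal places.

Answer: 11.2760 -1.9233

Derivation:
joint[0] = (0.0000, 0.0000)  (base)
link 0: phi[0] = 15 = 15 deg
  cos(15 deg) = 0.9659, sin(15 deg) = 0.2588
  joint[1] = (0.0000, 0.0000) + 8.9 * (0.9659, 0.2588) = (0.0000 + 8.5967, 0.0000 + 2.3035) = (8.5967, 2.3035)
link 1: phi[1] = 15 + -85 = -70 deg
  cos(-70 deg) = 0.3420, sin(-70 deg) = -0.9397
  joint[2] = (8.5967, 2.3035) + 1.8 * (0.3420, -0.9397) = (8.5967 + 0.6156, 2.3035 + -1.6914) = (9.2124, 0.6120)
link 2: phi[2] = 15 + -85 + 5 = -65 deg
  cos(-65 deg) = 0.4226, sin(-65 deg) = -0.9063
  joint[3] = (9.2124, 0.6120) + 7.7 * (0.4226, -0.9063) = (9.2124 + 3.2542, 0.6120 + -6.9786) = (12.4665, -6.3665)
link 3: phi[3] = 15 + -85 + 5 + 170 = 105 deg
  cos(105 deg) = -0.2588, sin(105 deg) = 0.9659
  joint[4] = (12.4665, -6.3665) + 4.6 * (-0.2588, 0.9659) = (12.4665 + -1.1906, -6.3665 + 4.4433) = (11.2760, -1.9233)
End effector: (11.2760, -1.9233)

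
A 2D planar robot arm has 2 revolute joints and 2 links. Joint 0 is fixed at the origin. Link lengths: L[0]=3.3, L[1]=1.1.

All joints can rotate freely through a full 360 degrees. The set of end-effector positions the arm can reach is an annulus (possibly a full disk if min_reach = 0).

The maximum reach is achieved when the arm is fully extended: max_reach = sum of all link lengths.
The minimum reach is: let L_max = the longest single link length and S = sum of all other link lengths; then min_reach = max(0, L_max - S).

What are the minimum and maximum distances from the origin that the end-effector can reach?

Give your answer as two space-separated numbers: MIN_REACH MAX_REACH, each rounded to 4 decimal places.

Answer: 2.2000 4.4000

Derivation:
Link lengths: [3.3, 1.1]
max_reach = 3.3 + 1.1 = 4.4
L_max = max([3.3, 1.1]) = 3.3
S (sum of others) = 4.4 - 3.3 = 1.1
min_reach = max(0, 3.3 - 1.1) = max(0, 2.2) = 2.2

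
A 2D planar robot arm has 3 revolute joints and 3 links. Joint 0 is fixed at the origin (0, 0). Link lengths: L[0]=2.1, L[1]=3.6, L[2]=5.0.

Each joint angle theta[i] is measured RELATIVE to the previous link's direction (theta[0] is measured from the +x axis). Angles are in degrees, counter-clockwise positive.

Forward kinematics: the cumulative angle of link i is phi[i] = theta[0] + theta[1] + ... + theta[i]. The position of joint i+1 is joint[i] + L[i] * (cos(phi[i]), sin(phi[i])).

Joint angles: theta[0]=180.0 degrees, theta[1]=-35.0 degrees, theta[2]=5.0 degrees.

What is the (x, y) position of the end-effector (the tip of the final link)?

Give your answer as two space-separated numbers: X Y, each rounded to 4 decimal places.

Answer: -9.3791 4.5649

Derivation:
joint[0] = (0.0000, 0.0000)  (base)
link 0: phi[0] = 180 = 180 deg
  cos(180 deg) = -1.0000, sin(180 deg) = 0.0000
  joint[1] = (0.0000, 0.0000) + 2.1 * (-1.0000, 0.0000) = (0.0000 + -2.1000, 0.0000 + 0.0000) = (-2.1000, 0.0000)
link 1: phi[1] = 180 + -35 = 145 deg
  cos(145 deg) = -0.8192, sin(145 deg) = 0.5736
  joint[2] = (-2.1000, 0.0000) + 3.6 * (-0.8192, 0.5736) = (-2.1000 + -2.9489, 0.0000 + 2.0649) = (-5.0489, 2.0649)
link 2: phi[2] = 180 + -35 + 5 = 150 deg
  cos(150 deg) = -0.8660, sin(150 deg) = 0.5000
  joint[3] = (-5.0489, 2.0649) + 5 * (-0.8660, 0.5000) = (-5.0489 + -4.3301, 2.0649 + 2.5000) = (-9.3791, 4.5649)
End effector: (-9.3791, 4.5649)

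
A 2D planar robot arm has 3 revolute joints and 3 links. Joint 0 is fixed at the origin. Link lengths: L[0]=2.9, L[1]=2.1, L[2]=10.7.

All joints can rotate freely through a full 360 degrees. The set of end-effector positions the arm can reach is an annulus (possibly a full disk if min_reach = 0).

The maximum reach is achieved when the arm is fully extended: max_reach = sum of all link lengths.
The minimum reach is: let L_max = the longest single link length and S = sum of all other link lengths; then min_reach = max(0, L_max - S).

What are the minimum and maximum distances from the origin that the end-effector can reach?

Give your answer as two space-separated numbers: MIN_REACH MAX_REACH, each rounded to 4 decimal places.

Answer: 5.7000 15.7000

Derivation:
Link lengths: [2.9, 2.1, 10.7]
max_reach = 2.9 + 2.1 + 10.7 = 15.7
L_max = max([2.9, 2.1, 10.7]) = 10.7
S (sum of others) = 15.7 - 10.7 = 5
min_reach = max(0, 10.7 - 5) = max(0, 5.7) = 5.7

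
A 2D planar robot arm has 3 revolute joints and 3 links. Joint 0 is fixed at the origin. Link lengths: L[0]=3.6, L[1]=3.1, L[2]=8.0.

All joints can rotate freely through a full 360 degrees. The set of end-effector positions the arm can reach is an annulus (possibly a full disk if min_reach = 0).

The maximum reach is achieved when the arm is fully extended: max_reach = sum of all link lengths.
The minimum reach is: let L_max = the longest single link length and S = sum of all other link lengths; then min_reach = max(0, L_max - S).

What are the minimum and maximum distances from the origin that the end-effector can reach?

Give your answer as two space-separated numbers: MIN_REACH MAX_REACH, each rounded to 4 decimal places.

Link lengths: [3.6, 3.1, 8.0]
max_reach = 3.6 + 3.1 + 8 = 14.7
L_max = max([3.6, 3.1, 8.0]) = 8
S (sum of others) = 14.7 - 8 = 6.7
min_reach = max(0, 8 - 6.7) = max(0, 1.3) = 1.3

Answer: 1.3000 14.7000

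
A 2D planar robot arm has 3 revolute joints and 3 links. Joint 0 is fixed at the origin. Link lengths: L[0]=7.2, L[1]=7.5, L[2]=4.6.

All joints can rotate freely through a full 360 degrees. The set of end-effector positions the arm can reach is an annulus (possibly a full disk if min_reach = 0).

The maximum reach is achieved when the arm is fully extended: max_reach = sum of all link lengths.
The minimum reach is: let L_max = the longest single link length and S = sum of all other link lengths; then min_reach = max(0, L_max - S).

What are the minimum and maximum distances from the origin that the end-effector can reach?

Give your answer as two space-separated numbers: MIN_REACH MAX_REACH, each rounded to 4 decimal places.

Answer: 0.0000 19.3000

Derivation:
Link lengths: [7.2, 7.5, 4.6]
max_reach = 7.2 + 7.5 + 4.6 = 19.3
L_max = max([7.2, 7.5, 4.6]) = 7.5
S (sum of others) = 19.3 - 7.5 = 11.8
min_reach = max(0, 7.5 - 11.8) = max(0, -4.3) = 0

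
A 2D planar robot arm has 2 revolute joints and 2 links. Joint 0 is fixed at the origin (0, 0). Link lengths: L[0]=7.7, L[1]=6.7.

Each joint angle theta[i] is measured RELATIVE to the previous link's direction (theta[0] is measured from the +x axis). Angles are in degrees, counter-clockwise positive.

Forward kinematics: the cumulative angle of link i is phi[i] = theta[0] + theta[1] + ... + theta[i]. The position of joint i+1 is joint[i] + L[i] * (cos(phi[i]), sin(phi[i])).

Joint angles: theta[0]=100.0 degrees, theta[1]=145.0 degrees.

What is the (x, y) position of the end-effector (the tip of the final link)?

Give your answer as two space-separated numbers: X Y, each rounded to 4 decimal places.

Answer: -4.1686 1.5108

Derivation:
joint[0] = (0.0000, 0.0000)  (base)
link 0: phi[0] = 100 = 100 deg
  cos(100 deg) = -0.1736, sin(100 deg) = 0.9848
  joint[1] = (0.0000, 0.0000) + 7.7 * (-0.1736, 0.9848) = (0.0000 + -1.3371, 0.0000 + 7.5830) = (-1.3371, 7.5830)
link 1: phi[1] = 100 + 145 = 245 deg
  cos(245 deg) = -0.4226, sin(245 deg) = -0.9063
  joint[2] = (-1.3371, 7.5830) + 6.7 * (-0.4226, -0.9063) = (-1.3371 + -2.8315, 7.5830 + -6.0723) = (-4.1686, 1.5108)
End effector: (-4.1686, 1.5108)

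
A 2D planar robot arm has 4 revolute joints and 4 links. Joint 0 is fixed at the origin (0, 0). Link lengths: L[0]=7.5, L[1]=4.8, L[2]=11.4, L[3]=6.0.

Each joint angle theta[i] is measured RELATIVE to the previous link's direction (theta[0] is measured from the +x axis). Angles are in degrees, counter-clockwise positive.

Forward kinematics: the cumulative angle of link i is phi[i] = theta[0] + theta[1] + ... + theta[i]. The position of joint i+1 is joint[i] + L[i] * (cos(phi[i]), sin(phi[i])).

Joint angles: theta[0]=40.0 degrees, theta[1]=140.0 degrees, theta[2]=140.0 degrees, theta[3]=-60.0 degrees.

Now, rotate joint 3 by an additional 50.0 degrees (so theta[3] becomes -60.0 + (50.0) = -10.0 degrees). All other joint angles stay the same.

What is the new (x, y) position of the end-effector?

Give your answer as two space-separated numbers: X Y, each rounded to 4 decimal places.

joint[0] = (0.0000, 0.0000)  (base)
link 0: phi[0] = 40 = 40 deg
  cos(40 deg) = 0.7660, sin(40 deg) = 0.6428
  joint[1] = (0.0000, 0.0000) + 7.5 * (0.7660, 0.6428) = (0.0000 + 5.7453, 0.0000 + 4.8209) = (5.7453, 4.8209)
link 1: phi[1] = 40 + 140 = 180 deg
  cos(180 deg) = -1.0000, sin(180 deg) = 0.0000
  joint[2] = (5.7453, 4.8209) + 4.8 * (-1.0000, 0.0000) = (5.7453 + -4.8000, 4.8209 + 0.0000) = (0.9453, 4.8209)
link 2: phi[2] = 40 + 140 + 140 = 320 deg
  cos(320 deg) = 0.7660, sin(320 deg) = -0.6428
  joint[3] = (0.9453, 4.8209) + 11.4 * (0.7660, -0.6428) = (0.9453 + 8.7329, 4.8209 + -7.3278) = (9.6782, -2.5069)
link 3: phi[3] = 40 + 140 + 140 + -10 = 310 deg
  cos(310 deg) = 0.6428, sin(310 deg) = -0.7660
  joint[4] = (9.6782, -2.5069) + 6 * (0.6428, -0.7660) = (9.6782 + 3.8567, -2.5069 + -4.5963) = (13.5350, -7.1031)
End effector: (13.5350, -7.1031)

Answer: 13.5350 -7.1031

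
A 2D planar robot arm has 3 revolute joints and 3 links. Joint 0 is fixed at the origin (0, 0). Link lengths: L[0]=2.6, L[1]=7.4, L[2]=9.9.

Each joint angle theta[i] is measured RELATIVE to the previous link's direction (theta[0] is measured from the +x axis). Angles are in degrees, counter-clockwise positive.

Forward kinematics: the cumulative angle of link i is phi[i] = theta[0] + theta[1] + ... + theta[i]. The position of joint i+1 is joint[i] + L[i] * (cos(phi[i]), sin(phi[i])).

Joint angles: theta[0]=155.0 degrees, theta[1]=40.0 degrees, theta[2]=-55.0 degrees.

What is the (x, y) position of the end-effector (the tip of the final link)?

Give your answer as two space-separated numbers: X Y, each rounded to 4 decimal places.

joint[0] = (0.0000, 0.0000)  (base)
link 0: phi[0] = 155 = 155 deg
  cos(155 deg) = -0.9063, sin(155 deg) = 0.4226
  joint[1] = (0.0000, 0.0000) + 2.6 * (-0.9063, 0.4226) = (0.0000 + -2.3564, 0.0000 + 1.0988) = (-2.3564, 1.0988)
link 1: phi[1] = 155 + 40 = 195 deg
  cos(195 deg) = -0.9659, sin(195 deg) = -0.2588
  joint[2] = (-2.3564, 1.0988) + 7.4 * (-0.9659, -0.2588) = (-2.3564 + -7.1479, 1.0988 + -1.9153) = (-9.5043, -0.8165)
link 2: phi[2] = 155 + 40 + -55 = 140 deg
  cos(140 deg) = -0.7660, sin(140 deg) = 0.6428
  joint[3] = (-9.5043, -0.8165) + 9.9 * (-0.7660, 0.6428) = (-9.5043 + -7.5838, -0.8165 + 6.3636) = (-17.0881, 5.5471)
End effector: (-17.0881, 5.5471)

Answer: -17.0881 5.5471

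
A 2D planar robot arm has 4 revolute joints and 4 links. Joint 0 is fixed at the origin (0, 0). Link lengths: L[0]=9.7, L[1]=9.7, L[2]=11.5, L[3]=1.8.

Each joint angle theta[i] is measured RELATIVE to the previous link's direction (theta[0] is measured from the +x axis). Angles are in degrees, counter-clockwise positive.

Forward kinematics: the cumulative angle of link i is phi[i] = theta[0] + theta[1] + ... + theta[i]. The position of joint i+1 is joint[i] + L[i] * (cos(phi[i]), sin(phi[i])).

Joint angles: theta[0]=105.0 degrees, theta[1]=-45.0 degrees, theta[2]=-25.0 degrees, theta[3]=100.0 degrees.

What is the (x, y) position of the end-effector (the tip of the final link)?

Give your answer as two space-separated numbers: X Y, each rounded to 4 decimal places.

joint[0] = (0.0000, 0.0000)  (base)
link 0: phi[0] = 105 = 105 deg
  cos(105 deg) = -0.2588, sin(105 deg) = 0.9659
  joint[1] = (0.0000, 0.0000) + 9.7 * (-0.2588, 0.9659) = (0.0000 + -2.5105, 0.0000 + 9.3695) = (-2.5105, 9.3695)
link 1: phi[1] = 105 + -45 = 60 deg
  cos(60 deg) = 0.5000, sin(60 deg) = 0.8660
  joint[2] = (-2.5105, 9.3695) + 9.7 * (0.5000, 0.8660) = (-2.5105 + 4.8500, 9.3695 + 8.4004) = (2.3395, 17.7699)
link 2: phi[2] = 105 + -45 + -25 = 35 deg
  cos(35 deg) = 0.8192, sin(35 deg) = 0.5736
  joint[3] = (2.3395, 17.7699) + 11.5 * (0.8192, 0.5736) = (2.3395 + 9.4202, 17.7699 + 6.5961) = (11.7597, 24.3661)
link 3: phi[3] = 105 + -45 + -25 + 100 = 135 deg
  cos(135 deg) = -0.7071, sin(135 deg) = 0.7071
  joint[4] = (11.7597, 24.3661) + 1.8 * (-0.7071, 0.7071) = (11.7597 + -1.2728, 24.3661 + 1.2728) = (10.4869, 25.6388)
End effector: (10.4869, 25.6388)

Answer: 10.4869 25.6388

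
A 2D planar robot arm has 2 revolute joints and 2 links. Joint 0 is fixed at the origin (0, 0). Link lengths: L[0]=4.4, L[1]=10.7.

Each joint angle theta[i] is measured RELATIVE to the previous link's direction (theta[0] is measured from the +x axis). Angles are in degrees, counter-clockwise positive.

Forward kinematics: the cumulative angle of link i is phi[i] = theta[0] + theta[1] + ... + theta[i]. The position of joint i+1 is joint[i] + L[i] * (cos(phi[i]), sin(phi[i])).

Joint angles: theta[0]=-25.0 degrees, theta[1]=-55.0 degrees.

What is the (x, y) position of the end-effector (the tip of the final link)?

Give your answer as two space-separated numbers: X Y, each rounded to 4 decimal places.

joint[0] = (0.0000, 0.0000)  (base)
link 0: phi[0] = -25 = -25 deg
  cos(-25 deg) = 0.9063, sin(-25 deg) = -0.4226
  joint[1] = (0.0000, 0.0000) + 4.4 * (0.9063, -0.4226) = (0.0000 + 3.9878, 0.0000 + -1.8595) = (3.9878, -1.8595)
link 1: phi[1] = -25 + -55 = -80 deg
  cos(-80 deg) = 0.1736, sin(-80 deg) = -0.9848
  joint[2] = (3.9878, -1.8595) + 10.7 * (0.1736, -0.9848) = (3.9878 + 1.8580, -1.8595 + -10.5374) = (5.8458, -12.3970)
End effector: (5.8458, -12.3970)

Answer: 5.8458 -12.3970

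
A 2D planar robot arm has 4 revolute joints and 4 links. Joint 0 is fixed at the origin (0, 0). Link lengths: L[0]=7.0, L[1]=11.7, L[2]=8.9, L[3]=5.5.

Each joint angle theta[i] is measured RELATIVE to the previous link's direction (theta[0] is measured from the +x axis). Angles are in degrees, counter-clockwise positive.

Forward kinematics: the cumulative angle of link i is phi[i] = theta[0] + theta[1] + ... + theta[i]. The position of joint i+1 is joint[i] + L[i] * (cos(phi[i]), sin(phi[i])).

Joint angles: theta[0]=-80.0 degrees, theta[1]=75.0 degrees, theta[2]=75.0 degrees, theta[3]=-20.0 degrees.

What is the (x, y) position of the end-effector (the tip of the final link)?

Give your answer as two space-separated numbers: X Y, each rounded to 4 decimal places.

Answer: 19.4503 4.6631

Derivation:
joint[0] = (0.0000, 0.0000)  (base)
link 0: phi[0] = -80 = -80 deg
  cos(-80 deg) = 0.1736, sin(-80 deg) = -0.9848
  joint[1] = (0.0000, 0.0000) + 7 * (0.1736, -0.9848) = (0.0000 + 1.2155, 0.0000 + -6.8937) = (1.2155, -6.8937)
link 1: phi[1] = -80 + 75 = -5 deg
  cos(-5 deg) = 0.9962, sin(-5 deg) = -0.0872
  joint[2] = (1.2155, -6.8937) + 11.7 * (0.9962, -0.0872) = (1.2155 + 11.6555, -6.8937 + -1.0197) = (12.8710, -7.9134)
link 2: phi[2] = -80 + 75 + 75 = 70 deg
  cos(70 deg) = 0.3420, sin(70 deg) = 0.9397
  joint[3] = (12.8710, -7.9134) + 8.9 * (0.3420, 0.9397) = (12.8710 + 3.0440, -7.9134 + 8.3633) = (15.9150, 0.4499)
link 3: phi[3] = -80 + 75 + 75 + -20 = 50 deg
  cos(50 deg) = 0.6428, sin(50 deg) = 0.7660
  joint[4] = (15.9150, 0.4499) + 5.5 * (0.6428, 0.7660) = (15.9150 + 3.5353, 0.4499 + 4.2132) = (19.4503, 4.6631)
End effector: (19.4503, 4.6631)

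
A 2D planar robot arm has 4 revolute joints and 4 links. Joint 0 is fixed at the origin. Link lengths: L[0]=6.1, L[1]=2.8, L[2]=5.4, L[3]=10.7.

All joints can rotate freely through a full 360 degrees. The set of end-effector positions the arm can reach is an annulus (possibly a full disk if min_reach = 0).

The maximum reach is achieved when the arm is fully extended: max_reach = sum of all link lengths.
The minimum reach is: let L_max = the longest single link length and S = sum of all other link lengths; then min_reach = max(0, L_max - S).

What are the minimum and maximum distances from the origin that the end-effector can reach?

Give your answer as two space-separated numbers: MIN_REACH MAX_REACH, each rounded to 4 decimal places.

Answer: 0.0000 25.0000

Derivation:
Link lengths: [6.1, 2.8, 5.4, 10.7]
max_reach = 6.1 + 2.8 + 5.4 + 10.7 = 25
L_max = max([6.1, 2.8, 5.4, 10.7]) = 10.7
S (sum of others) = 25 - 10.7 = 14.3
min_reach = max(0, 10.7 - 14.3) = max(0, -3.6) = 0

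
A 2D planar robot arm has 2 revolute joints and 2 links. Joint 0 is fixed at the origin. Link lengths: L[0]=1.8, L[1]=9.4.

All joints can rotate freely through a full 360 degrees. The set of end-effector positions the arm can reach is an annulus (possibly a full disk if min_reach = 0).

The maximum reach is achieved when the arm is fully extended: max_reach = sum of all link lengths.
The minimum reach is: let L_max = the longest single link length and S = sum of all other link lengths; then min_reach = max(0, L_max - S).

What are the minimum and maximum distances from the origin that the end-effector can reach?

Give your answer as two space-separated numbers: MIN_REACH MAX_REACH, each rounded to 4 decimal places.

Answer: 7.6000 11.2000

Derivation:
Link lengths: [1.8, 9.4]
max_reach = 1.8 + 9.4 = 11.2
L_max = max([1.8, 9.4]) = 9.4
S (sum of others) = 11.2 - 9.4 = 1.8
min_reach = max(0, 9.4 - 1.8) = max(0, 7.6) = 7.6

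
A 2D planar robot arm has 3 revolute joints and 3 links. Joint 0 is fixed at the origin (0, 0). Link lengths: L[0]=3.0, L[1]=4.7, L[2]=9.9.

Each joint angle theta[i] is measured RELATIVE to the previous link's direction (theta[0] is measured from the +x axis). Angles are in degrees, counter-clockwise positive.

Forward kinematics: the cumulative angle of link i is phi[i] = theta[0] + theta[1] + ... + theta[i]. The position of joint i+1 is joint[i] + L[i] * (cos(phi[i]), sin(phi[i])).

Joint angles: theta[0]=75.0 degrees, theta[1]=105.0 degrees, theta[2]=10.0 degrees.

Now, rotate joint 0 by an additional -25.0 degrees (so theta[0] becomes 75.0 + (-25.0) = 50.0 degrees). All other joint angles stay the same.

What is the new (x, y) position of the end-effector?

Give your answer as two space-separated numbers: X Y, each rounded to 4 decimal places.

Answer: -11.8939 6.8467

Derivation:
joint[0] = (0.0000, 0.0000)  (base)
link 0: phi[0] = 50 = 50 deg
  cos(50 deg) = 0.6428, sin(50 deg) = 0.7660
  joint[1] = (0.0000, 0.0000) + 3 * (0.6428, 0.7660) = (0.0000 + 1.9284, 0.0000 + 2.2981) = (1.9284, 2.2981)
link 1: phi[1] = 50 + 105 = 155 deg
  cos(155 deg) = -0.9063, sin(155 deg) = 0.4226
  joint[2] = (1.9284, 2.2981) + 4.7 * (-0.9063, 0.4226) = (1.9284 + -4.2596, 2.2981 + 1.9863) = (-2.3313, 4.2844)
link 2: phi[2] = 50 + 105 + 10 = 165 deg
  cos(165 deg) = -0.9659, sin(165 deg) = 0.2588
  joint[3] = (-2.3313, 4.2844) + 9.9 * (-0.9659, 0.2588) = (-2.3313 + -9.5627, 4.2844 + 2.5623) = (-11.8939, 6.8467)
End effector: (-11.8939, 6.8467)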